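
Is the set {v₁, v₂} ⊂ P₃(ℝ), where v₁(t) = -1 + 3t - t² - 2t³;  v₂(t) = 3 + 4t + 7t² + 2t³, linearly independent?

linearly independent

Take coordinates with respect to the standard basis {1, t, …, t³}.
Place the vectors as rows of a 2×4 matrix and reduce to echelon form.
The reduction yields 2 nonzero rows, so the rank is 2.
Since rank = 2 (the number of vectors), the set is linearly independent.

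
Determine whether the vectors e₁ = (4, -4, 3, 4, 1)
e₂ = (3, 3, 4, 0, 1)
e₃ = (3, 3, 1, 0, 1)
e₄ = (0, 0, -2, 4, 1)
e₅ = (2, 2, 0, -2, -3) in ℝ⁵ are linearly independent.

linearly independent

Form the 5×5 matrix with these as columns; its determinant is 912.
A nonzero determinant means the columns are linearly independent.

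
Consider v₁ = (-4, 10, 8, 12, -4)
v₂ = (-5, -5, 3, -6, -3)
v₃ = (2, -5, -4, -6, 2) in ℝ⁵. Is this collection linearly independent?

One vector is a scalar multiple of another, so the set is dependent.

linearly dependent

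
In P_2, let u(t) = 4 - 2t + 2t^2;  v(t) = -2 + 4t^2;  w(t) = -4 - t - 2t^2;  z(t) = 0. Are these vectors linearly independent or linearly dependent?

Take coordinates with respect to the standard basis {1, t, t^2}.
There are 4 vectors in a 3-dimensional space, so they cannot be linearly independent.

linearly dependent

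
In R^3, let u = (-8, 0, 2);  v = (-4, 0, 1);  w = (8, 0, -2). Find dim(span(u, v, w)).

Form the matrix with u, v, w as columns and reduce.
The echelon form has 1 nonzero row, so the rank is 1.

1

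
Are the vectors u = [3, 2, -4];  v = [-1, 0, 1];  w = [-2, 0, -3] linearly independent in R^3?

Row-reduce the matrix whose columns are u, v, w.
The reduction yields 3 nonzero rows, so the rank is 3.
Since rank = 3 (the number of vectors), the set is linearly independent.

linearly independent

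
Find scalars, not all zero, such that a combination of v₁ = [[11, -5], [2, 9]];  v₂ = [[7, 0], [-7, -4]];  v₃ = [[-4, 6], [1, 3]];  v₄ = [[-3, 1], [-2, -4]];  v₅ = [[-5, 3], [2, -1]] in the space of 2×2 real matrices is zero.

Write each element as a vector in ℝ⁴ using {E₁₁, E₁₂, E₂₁, E₂₂}.
Write the vectors as columns of a matrix and find a nonzero vector in its null space.
A generator of the null space is (1, 0, 0, 2, 1).

v₁ + 2v₄ + v₅ = 0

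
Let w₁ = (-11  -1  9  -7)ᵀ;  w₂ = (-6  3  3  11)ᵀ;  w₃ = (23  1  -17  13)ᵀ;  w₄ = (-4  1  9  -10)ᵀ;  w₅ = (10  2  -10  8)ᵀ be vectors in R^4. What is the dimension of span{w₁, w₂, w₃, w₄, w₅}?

dim = 4

Apply Gaussian elimination to the matrix whose rows are w₁, w₂, w₃, w₄, w₅.
Reduction leaves 4 leading entries, giving rank 4.
(With 5 elements in a 4-dimensional space the rank is at most 4.)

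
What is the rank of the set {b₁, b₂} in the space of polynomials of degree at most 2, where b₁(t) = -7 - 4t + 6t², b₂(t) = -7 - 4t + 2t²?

rank 2

Pass to coordinate vectors with respect to the basis {1, t, t²}.
Row-reduce the 2×3 matrix with these as rows.
There are 2 pivot columns, so rank = 2.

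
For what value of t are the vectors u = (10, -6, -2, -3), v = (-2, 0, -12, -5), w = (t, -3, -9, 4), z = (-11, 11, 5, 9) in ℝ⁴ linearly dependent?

Place the vectors as rows of a 4×4 matrix; dependence ⇔ determinant zero.
Cofactor expansion gives det = 212*t - 5300.
Solving 212*t - 5300 = 0 yields t = 25.

t = 25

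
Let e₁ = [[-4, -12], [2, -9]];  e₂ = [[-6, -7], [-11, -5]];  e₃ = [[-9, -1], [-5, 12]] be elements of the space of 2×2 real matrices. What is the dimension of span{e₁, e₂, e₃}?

Represent each element by its coordinate vector in ℝ⁴.
Form the matrix with e₁, e₂, e₃ as columns and reduce.
There are 3 pivot columns, so rank = 3.

3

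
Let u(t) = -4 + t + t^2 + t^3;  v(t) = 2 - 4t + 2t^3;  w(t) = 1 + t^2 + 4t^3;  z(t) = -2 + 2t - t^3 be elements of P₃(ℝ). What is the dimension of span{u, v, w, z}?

4

Use coordinates relative to {1, t, …, t^3}.
Form the matrix with u, v, w, z as columns and reduce.
There are 4 pivot columns, so rank = 4.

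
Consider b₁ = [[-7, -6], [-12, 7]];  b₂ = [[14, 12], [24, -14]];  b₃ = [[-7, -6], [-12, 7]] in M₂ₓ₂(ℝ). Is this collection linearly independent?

linearly dependent

Write each element as a coordinate vector in ℝ⁴ using {E₁₁, E₁₂, E₂₁, E₂₂}.
Place the vectors as rows of a 3×4 matrix and reduce to echelon form.
The reduction yields 1 nonzero row, so the rank is 1.
Since rank 1 < 3, the set is linearly dependent.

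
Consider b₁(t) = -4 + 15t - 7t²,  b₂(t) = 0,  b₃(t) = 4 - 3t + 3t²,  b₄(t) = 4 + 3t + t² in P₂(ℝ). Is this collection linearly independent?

linearly dependent

Take coordinates with respect to the standard basis {1, t, t²}.
There are 4 vectors in a 3-dimensional space, so they cannot be linearly independent.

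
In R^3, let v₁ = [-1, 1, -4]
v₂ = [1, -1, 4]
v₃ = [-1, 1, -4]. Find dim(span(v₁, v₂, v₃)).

Put the 3×3 matrix [v₁|v₂|v₃] into echelon form.
There is 1 pivot column, so rank = 1.

1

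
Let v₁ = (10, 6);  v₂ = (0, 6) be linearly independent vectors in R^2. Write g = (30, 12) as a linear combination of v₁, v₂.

g = 3v₁ - v₂

Solve the system with v₁, v₂ as columns and g as the right-hand side.
Row-reducing the augmented matrix gives the unique coefficients (c₁, c₂) = (3, -1).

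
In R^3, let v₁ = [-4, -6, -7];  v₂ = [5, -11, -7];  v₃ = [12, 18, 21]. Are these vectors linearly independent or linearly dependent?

linearly dependent

One vector is a scalar multiple of another, so the set is dependent.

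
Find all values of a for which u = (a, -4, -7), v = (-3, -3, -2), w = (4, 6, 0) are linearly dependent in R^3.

The vectors are dependent exactly when the determinant of the matrix with rows u, v, w vanishes.
Cofactor expansion gives det = 12*a + 74.
Solving 12*a + 74 = 0 yields a = -37/6.

a = -37/6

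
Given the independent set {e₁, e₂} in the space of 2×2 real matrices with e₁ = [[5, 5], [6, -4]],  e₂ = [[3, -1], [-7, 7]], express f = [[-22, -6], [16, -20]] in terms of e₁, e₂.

Identify each element with its coordinate vector in ℝ⁴ via {E₁₁, E₁₂, E₂₁, E₂₂}.
Write f = α₁e₁ + α₂e₂ and equate components.
Back-substitution yields (α₁, α₂) = (-2, -4).

f = -2e₁ - 4e₂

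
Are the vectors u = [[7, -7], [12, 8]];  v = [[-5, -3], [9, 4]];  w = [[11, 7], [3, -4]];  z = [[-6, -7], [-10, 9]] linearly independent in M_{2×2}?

Write each element as a coordinate vector in ℝ⁴ using {E₁₁, E₁₂, E₂₁, E₂₂}.
Row-reduce the matrix whose columns are u, v, w, z.
The reduction yields 4 nonzero rows, so the rank is 4.
Since rank = 4 (the number of vectors), the set is linearly independent.

linearly independent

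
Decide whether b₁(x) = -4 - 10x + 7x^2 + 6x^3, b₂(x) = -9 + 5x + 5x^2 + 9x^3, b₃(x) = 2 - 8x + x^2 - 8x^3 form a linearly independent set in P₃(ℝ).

Take coordinates with respect to the standard basis {1, x, …, x^3}.
Row-reduce the matrix whose columns are b₁, b₂, b₃.
The reduction yields 3 nonzero rows, so the rank is 3.
Since rank = 3 (the number of vectors), the set is linearly independent.

linearly independent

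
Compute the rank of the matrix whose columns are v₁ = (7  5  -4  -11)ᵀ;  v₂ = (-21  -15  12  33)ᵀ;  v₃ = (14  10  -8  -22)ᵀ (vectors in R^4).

Form the matrix with v₁, v₂, v₃ as columns and reduce.
There is 1 pivot column, so rank = 1.

1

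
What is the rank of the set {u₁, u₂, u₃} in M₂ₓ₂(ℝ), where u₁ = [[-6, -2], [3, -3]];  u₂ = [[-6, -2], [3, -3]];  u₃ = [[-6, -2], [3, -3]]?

Use coordinates relative to {E₁₁, E₁₂, E₂₁, E₂₂}.
Put the 4×3 matrix [u₁|u₂|u₃] into echelon form.
Exactly 1 pivot survives; hence the rank is 1.

1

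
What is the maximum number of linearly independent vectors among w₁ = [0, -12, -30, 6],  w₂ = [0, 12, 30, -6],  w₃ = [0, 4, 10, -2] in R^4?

Put the 4×3 matrix [w₁|w₂|w₃] into echelon form.
Exactly 1 pivot survives; hence the rank is 1.

1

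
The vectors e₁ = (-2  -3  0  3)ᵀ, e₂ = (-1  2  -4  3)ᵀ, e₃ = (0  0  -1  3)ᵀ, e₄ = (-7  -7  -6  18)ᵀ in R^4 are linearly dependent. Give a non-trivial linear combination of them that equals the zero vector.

Set up α₁e₁ + … + α₄e₄ = 0 and solve the homogeneous system.
A generator of the null space is (3, 1, 2, -1).

3e₁ + e₂ + 2e₃ - e₄ = 0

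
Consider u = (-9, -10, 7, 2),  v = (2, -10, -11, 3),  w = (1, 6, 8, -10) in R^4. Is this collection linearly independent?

linearly independent

Row-reduce the matrix whose columns are u, v, w.
The reduction yields 3 nonzero rows, so the rank is 3.
Since rank = 3 (the number of vectors), the set is linearly independent.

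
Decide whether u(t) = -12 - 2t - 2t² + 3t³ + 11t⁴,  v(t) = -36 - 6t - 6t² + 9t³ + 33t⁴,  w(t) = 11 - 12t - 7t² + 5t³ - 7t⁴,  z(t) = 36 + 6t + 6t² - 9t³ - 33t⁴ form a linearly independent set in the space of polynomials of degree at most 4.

Take coordinates with respect to the standard basis {1, t, …, t⁴}.
Row-reduce the matrix whose columns are u, v, w, z.
The reduction yields 2 nonzero rows, so the rank is 2.
Since rank 2 < 4, the set is linearly dependent.
Indeed 3u - v = 0.

linearly dependent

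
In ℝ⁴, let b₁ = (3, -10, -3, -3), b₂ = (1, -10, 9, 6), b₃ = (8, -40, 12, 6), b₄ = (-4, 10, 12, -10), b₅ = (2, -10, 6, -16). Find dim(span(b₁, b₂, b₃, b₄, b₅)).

3

Row-reduce the 5×4 matrix with these as rows.
Reduction leaves 3 leading entries, giving rank 3.
(With 5 elements in a 4-dimensional space the rank is at most 4.)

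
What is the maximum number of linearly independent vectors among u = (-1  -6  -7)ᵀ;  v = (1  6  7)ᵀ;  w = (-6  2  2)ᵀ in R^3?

Row-reduce the 3×3 matrix with these as rows.
Reduction leaves 2 leading entries, giving rank 2.

2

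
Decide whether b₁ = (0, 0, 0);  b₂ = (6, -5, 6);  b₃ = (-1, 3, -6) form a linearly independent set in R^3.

One of the vectors is the zero vector, so the set is linearly dependent.

linearly dependent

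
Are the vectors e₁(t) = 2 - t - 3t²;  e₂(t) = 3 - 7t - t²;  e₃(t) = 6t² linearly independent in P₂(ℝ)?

Write each element as a coordinate vector in ℝ³ using {1, t, t²}.
Form the 3×3 matrix with these as columns; its determinant is -66.
A nonzero determinant means the columns are linearly independent.

linearly independent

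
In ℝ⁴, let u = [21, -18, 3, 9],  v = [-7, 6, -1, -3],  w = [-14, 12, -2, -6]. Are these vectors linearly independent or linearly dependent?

linearly dependent

One vector is a scalar multiple of another, so the set is dependent.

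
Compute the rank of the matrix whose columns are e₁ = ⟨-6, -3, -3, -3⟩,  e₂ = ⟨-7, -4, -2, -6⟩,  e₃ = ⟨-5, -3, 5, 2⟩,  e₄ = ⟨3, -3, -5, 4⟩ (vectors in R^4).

4

Row-reduce the 4×4 matrix with these as rows.
Reduction leaves 4 leading entries, giving rank 4.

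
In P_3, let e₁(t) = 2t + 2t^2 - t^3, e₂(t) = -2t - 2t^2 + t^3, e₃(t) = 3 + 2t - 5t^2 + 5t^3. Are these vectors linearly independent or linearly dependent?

Write each element as a coordinate vector in ℝ⁴ using {1, t, …, t^3}.
Place the vectors as rows of a 3×4 matrix and reduce to echelon form.
The reduction yields 2 nonzero rows, so the rank is 2.
Since rank 2 < 3, the set is linearly dependent.
Indeed e₁ + e₂ = 0.

linearly dependent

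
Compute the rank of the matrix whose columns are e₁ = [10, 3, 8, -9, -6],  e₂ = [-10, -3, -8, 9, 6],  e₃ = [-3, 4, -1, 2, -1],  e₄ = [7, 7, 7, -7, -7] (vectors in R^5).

2

Apply Gaussian elimination to the matrix whose rows are e₁, e₂, e₃, e₄.
Exactly 2 pivots survive; hence the rank is 2.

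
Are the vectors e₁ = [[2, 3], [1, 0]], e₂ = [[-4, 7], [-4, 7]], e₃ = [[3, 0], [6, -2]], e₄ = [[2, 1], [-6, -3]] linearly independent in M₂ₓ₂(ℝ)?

Take coordinates with respect to the standard basis {E₁₁, E₁₂, E₂₁, E₂₂}.
The matrix [e₁|e₂|e₃|e₄] has determinant -110.
A nonzero determinant means the columns are linearly independent.

linearly independent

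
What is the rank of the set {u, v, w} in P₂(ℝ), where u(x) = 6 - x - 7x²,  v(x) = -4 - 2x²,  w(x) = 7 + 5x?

rank 3

Use coordinates relative to {1, x, x²}.
Form the matrix with u, v, w as columns and reduce.
Reduction leaves 3 leading entries, giving rank 3.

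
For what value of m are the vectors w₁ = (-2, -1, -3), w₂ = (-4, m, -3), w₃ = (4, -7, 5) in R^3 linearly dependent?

m = 25

Dependence holds iff the 3×3 matrix [w₁ w₂ w₃] is singular.
The determinant works out to 2*m - 50.
Solving 2*m - 50 = 0 yields m = 25.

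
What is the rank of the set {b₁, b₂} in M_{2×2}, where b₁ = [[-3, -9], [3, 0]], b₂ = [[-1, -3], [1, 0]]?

1

Use coordinates relative to {E₁₁, E₁₂, E₂₁, E₂₂}.
Put the 4×2 matrix [b₁|b₂] into echelon form.
There is 1 pivot column, so rank = 1.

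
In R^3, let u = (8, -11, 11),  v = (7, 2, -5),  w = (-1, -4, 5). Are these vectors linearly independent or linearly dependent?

linearly independent

Row-reduce the matrix whose columns are u, v, w.
The reduction yields 3 nonzero rows, so the rank is 3.
Since rank = 3 (the number of vectors), the set is linearly independent.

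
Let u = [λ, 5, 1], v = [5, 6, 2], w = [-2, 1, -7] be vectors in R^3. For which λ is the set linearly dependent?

λ = 43/11

The vectors are dependent exactly when the determinant of the matrix with rows u, v, w vanishes.
Cofactor expansion gives det = 172 - 44*λ.
Solving 172 - 44*λ = 0 yields λ = 43/11.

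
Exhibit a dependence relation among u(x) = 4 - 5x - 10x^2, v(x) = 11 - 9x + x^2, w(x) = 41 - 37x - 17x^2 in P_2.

2u + 3v - w = 0

Write each element as a vector in ℝ³ using {1, x, x^2}.
Row-reduce the matrix with u, v, w as columns; the null space gives the coefficients.
A generator of the null space is (2, 3, -1).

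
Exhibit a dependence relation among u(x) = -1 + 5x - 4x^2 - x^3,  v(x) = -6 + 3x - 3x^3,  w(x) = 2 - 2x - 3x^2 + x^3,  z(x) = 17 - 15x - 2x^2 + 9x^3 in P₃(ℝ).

u + 2v - 2w + z = 0

Write each element as a vector in ℝ⁴ using {1, x, …, x^3}.
Write the vectors as columns of a matrix and find a nonzero vector in its null space.
The free variable yields coefficients (1, 2, -2, 1) (any nonzero multiple also works).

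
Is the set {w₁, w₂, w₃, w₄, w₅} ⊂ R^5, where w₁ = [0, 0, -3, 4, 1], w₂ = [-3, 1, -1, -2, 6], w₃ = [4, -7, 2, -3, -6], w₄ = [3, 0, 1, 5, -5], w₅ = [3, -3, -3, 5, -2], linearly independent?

linearly independent

Place the vectors as rows of a 5×5 matrix and reduce to echelon form.
The reduction yields 5 nonzero rows, so the rank is 5.
Since rank = 5 (the number of vectors), the set is linearly independent.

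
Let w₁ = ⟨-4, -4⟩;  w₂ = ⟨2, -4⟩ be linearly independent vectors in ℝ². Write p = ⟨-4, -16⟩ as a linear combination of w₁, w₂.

p = 2w₁ + 2w₂

Since w₁, w₂ are independent, the coefficients expressing p are uniquely determined by a linear system.
Row-reducing the augmented matrix gives the unique coefficients (c₁, c₂) = (2, 2).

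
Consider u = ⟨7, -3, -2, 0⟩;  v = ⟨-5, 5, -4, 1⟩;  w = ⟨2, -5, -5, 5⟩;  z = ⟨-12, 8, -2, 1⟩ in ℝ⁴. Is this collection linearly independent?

linearly dependent

Row-reduce the matrix whose columns are u, v, w, z.
The reduction yields 3 nonzero rows, so the rank is 3.
Since rank 3 < 4, the set is linearly dependent.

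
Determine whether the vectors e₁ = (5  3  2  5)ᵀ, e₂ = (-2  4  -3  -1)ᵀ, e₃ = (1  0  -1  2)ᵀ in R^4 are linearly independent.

Row-reduce the matrix whose columns are e₁, e₂, e₃.
The reduction yields 3 nonzero rows, so the rank is 3.
Since rank = 3 (the number of vectors), the set is linearly independent.

linearly independent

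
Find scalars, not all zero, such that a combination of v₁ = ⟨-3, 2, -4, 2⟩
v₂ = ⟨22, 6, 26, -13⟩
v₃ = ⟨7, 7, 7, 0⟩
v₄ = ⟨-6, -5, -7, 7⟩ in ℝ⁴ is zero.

3v₁ + v₂ - v₃ + v₄ = 0

Write the vectors as columns of a matrix and find a nonzero vector in its null space.
A generator of the null space is (3, 1, -1, 1).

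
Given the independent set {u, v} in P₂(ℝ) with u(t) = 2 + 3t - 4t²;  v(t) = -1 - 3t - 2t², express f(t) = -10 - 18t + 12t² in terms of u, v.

Work in coordinates with respect to the standard basis {1, t, t²}.
Set up the augmented matrix [u | v | f] and row-reduce.
Back-substitution yields (a₁, a₂) = (-4, 2).

f = -4u + 2v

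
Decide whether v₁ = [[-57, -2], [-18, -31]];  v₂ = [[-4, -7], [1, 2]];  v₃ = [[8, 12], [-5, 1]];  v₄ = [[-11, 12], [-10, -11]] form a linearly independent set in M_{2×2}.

Write each element as a coordinate vector in ℝ⁴ using {E₁₁, E₁₂, E₂₁, E₂₂}.
Form the 4×4 matrix with these as columns; its determinant is 0.
A zero determinant means the columns are linearly dependent.
Indeed v₁ - 2v₂ + 2v₃ - 3v₄ = 0.

linearly dependent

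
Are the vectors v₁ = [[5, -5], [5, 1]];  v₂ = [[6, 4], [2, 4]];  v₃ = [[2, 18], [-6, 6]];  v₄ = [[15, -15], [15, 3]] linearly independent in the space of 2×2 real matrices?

linearly dependent

Take coordinates with respect to the standard basis {E₁₁, E₁₂, E₂₁, E₂₂}.
The matrix [v₁|v₂|v₃|v₄] has determinant 0.
A zero determinant means the columns are linearly dependent.
Indeed 2v₁ - 2v₂ + v₃ = 0.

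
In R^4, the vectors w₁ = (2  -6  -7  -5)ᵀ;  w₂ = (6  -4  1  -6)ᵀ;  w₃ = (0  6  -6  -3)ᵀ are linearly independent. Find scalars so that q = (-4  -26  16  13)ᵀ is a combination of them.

Solve the system with w₁, w₂, w₃ as columns and q as the right-hand side.
The system has the unique solution (c₁, c₂, c₃) = (1, -1, -4).

q = w₁ - w₂ - 4w₃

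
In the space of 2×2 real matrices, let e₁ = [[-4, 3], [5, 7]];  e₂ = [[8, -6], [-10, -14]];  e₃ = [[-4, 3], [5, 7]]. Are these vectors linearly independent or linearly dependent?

Write each element as a coordinate vector in ℝ⁴ using {E₁₁, E₁₂, E₂₁, E₂₂}.
Two of the vectors are equal, giving an immediate dependence.

linearly dependent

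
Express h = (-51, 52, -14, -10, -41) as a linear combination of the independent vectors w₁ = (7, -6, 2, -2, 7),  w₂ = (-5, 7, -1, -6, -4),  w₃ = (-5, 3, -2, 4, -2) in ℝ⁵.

Set up the augmented matrix [w₁ | w₂ | w₃ | h] and row-reduce.
Back-substitution yields (c₁, c₂, c₃) = (-3, 4, 2).

h = -3w₁ + 4w₂ + 2w₃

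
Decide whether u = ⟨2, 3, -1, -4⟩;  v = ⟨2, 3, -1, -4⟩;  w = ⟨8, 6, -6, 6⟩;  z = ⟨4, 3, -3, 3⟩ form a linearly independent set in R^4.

Form the 4×4 matrix with these as columns; its determinant is 0.
A zero determinant means the columns are linearly dependent.
Indeed u - v = 0.

linearly dependent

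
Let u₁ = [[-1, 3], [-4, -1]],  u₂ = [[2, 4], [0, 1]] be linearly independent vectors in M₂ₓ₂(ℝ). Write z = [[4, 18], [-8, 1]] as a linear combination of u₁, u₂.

z = 2u₁ + 3u₂

Take coordinate vectors relative to {E₁₁, E₁₂, E₂₁, E₂₂}.
Set up the augmented matrix [u₁ | u₂ | z] and row-reduce.
Back-substitution yields (c₁, c₂) = (2, 3).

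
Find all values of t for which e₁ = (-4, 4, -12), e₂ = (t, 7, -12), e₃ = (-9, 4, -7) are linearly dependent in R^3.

Place the vectors as rows of a 3×3 matrix; dependence ⇔ determinant zero.
Expanding, det = -20*t - 320.
Setting this to zero gives t = -16.

t = -16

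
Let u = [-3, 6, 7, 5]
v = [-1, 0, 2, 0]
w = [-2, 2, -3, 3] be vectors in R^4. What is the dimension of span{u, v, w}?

Row-reduce the 3×4 matrix with these as rows.
Reduction leaves 3 leading entries, giving rank 3.

3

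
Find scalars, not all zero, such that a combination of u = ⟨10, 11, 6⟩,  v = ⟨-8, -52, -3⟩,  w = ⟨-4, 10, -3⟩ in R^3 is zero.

Solve the homogeneous system with u, v, w as columns by row-reducing the coefficient matrix.
The free variable yields coefficients (2, 1, 3) (any nonzero multiple also works).

2u + v + 3w = 0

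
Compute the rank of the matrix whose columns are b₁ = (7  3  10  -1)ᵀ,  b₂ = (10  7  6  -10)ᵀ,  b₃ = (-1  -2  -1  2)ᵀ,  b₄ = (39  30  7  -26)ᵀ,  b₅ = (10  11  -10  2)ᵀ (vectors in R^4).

Put the 4×5 matrix [b₁|b₂|b₃|b₄|b₅] into echelon form.
The echelon form has 4 nonzero rows, so the rank is 4.
(With 5 elements in a 4-dimensional space the rank is at most 4.)

rank 4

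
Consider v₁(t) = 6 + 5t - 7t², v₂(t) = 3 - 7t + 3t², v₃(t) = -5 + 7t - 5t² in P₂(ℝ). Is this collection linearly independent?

linearly independent

Take coordinates with respect to the standard basis {1, t, t²}.
Form the 3×3 matrix with these as columns; its determinant is 182.
A nonzero determinant means the columns are linearly independent.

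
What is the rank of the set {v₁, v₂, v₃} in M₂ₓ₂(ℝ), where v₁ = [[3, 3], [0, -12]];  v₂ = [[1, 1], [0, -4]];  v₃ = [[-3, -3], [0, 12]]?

Pass to coordinate vectors with respect to the basis {E₁₁, E₁₂, E₂₁, E₂₂}.
Row-reduce the 3×4 matrix with these as rows.
There is 1 pivot column, so rank = 1.

rank 1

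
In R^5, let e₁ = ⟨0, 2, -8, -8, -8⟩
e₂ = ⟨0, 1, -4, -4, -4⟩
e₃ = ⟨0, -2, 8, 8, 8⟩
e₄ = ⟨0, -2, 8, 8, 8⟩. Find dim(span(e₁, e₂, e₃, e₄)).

1

Apply Gaussian elimination to the matrix whose rows are e₁, e₂, e₃, e₄.
There is 1 pivot column, so rank = 1.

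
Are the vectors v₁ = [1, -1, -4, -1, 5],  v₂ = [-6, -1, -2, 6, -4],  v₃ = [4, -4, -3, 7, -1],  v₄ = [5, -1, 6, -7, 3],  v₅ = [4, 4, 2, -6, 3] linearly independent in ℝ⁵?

The matrix [v₁|v₂|v₃|v₄|v₅] has determinant 1360.
A nonzero determinant means the columns are linearly independent.

linearly independent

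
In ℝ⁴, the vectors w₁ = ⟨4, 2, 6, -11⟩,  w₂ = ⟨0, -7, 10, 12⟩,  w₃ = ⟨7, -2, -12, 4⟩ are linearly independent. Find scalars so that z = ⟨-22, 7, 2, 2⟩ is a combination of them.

z = -2w₁ - w₂ - 2w₃

Write z = a₁w₁ + … + a₃w₃ and equate components.
Row-reducing the augmented matrix gives the unique coefficients (a₁, a₂, a₃) = (-2, -1, -2).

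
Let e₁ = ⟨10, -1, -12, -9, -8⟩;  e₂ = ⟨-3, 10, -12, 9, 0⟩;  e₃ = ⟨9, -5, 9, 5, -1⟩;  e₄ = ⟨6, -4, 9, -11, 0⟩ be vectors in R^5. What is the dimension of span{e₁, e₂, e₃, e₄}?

Put the 5×4 matrix [e₁|e₂|e₃|e₄] into echelon form.
Exactly 4 pivots survive; hence the rank is 4.

dim = 4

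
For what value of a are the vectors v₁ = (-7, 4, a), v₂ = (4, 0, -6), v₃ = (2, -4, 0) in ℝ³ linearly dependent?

a = 15/2

Place the vectors as rows of a 3×3 matrix; dependence ⇔ determinant zero.
Cofactor expansion gives det = 120 - 16*a.
This vanishes exactly when a = 15/2.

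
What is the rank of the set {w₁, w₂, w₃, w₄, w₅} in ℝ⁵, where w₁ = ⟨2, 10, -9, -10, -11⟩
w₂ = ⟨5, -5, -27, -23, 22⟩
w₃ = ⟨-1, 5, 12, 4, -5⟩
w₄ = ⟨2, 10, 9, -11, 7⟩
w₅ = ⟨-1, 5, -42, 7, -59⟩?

3

Put the 5×5 matrix [w₁|w₂|w₃|w₄|w₅] into echelon form.
Reduction leaves 3 leading entries, giving rank 3.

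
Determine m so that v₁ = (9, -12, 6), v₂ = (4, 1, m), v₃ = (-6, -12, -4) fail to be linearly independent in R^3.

m = 8/3

Dependence holds iff the 3×3 matrix [v₁ v₂ v₃] is singular.
Expanding, det = 180*m - 480.
This vanishes exactly when m = 8/3.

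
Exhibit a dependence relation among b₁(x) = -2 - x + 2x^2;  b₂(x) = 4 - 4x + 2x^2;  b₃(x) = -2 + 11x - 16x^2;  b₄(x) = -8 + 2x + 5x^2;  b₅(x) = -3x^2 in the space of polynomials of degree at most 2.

Write each element as a vector in ℝ³ using {1, x, x^2}.
Row-reduce the matrix with b₁, b₂, b₃, b₄, b₅ as columns; the null space gives the coefficients.
One solution (up to scaling) is (1, -4, -1, -2, 0).

b₁ - 4b₂ - b₃ - 2b₄ = 0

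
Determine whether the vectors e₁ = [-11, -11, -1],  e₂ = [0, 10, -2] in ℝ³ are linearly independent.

linearly independent

Place the vectors as rows of a 2×3 matrix and reduce to echelon form.
The reduction yields 2 nonzero rows, so the rank is 2.
Since rank = 2 (the number of vectors), the set is linearly independent.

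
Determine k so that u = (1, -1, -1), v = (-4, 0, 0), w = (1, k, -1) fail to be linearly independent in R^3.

The set is linearly dependent precisely when det[u; v; w] = 0.
The determinant works out to 4*k + 4.
This vanishes exactly when k = -1.

k = -1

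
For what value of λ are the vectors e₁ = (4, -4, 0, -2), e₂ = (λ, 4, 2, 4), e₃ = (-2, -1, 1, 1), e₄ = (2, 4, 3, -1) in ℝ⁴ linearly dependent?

Dependence holds iff the 4×4 matrix [e₁ e₂ e₃ e₄] is singular.
Cofactor expansion gives det = -30*λ - 240.
Solving -30*λ - 240 = 0 yields λ = -8.

λ = -8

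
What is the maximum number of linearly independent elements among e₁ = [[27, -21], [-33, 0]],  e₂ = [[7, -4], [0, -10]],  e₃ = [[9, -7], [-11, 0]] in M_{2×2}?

2

Represent each element by its coordinate vector in ℝ⁴.
Form the matrix with e₁, e₂, e₃ as columns and reduce.
Exactly 2 pivots survive; hence the rank is 2.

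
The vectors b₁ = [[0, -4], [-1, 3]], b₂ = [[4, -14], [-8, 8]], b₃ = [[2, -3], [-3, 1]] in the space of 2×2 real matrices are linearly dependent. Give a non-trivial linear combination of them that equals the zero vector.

2b₁ - b₂ + 2b₃ = 0

Take coordinates with respect to {E₁₁, E₁₂, E₂₁, E₂₂}.
Solve the homogeneous system with b₁, b₂, b₃ as columns by row-reducing the coefficient matrix.
The free variable yields coefficients (2, -1, 2) (any nonzero multiple also works).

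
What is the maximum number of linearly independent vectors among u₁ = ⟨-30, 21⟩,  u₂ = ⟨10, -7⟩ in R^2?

1

Apply Gaussian elimination to the matrix whose rows are u₁, u₂.
Exactly 1 pivot survives; hence the rank is 1.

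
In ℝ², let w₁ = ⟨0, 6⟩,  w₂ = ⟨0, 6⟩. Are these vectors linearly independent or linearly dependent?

linearly dependent

Place the vectors as rows of a 2×2 matrix and reduce to echelon form.
The reduction yields 1 nonzero row, so the rank is 1.
Since rank 1 < 2, the set is linearly dependent.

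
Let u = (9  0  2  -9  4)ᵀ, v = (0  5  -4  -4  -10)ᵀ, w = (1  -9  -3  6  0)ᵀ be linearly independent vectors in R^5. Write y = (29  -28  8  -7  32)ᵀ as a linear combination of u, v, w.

y = 3u - 2v + 2w

Set up the augmented matrix [u | v | w | y] and row-reduce.
Back-substitution yields (a₁, a₂, a₃) = (3, -2, 2).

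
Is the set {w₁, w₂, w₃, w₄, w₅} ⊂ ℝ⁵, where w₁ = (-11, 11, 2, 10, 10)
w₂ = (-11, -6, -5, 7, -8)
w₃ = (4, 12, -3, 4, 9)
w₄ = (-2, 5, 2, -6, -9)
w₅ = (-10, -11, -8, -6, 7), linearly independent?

The matrix [w₁|w₂|w₃|w₄|w₅] has determinant 561670.
A nonzero determinant means the columns are linearly independent.

linearly independent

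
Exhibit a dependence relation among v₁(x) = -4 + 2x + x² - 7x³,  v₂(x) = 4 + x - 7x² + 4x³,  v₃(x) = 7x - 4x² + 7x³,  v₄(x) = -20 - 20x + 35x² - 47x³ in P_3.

2v₁ - 3v₂ - 3v₃ - v₄ = 0

Write each element as a vector in ℝ⁴ using {1, x, …, x³}.
Set up α₁v₁ + … + α₄v₄ = 0 and solve the homogeneous system.
The free variable yields coefficients (2, -3, -3, -1) (any nonzero multiple also works).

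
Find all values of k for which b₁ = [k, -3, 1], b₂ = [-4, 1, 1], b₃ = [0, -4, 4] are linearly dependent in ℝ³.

Place the vectors as rows of a 3×3 matrix; dependence ⇔ determinant zero.
Cofactor expansion gives det = 8*k - 32.
Setting this to zero gives k = 4.

k = 4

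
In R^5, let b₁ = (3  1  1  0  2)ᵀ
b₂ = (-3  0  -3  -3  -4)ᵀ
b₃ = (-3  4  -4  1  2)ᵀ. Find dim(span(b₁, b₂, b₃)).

3

Put the 5×3 matrix [b₁|b₂|b₃] into echelon form.
Reduction leaves 3 leading entries, giving rank 3.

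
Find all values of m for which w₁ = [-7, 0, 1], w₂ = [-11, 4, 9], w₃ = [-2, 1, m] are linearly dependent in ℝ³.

m = 15/7

Place the vectors as rows of a 3×3 matrix; dependence ⇔ determinant zero.
Expanding, det = 60 - 28*m.
Solving 60 - 28*m = 0 yields m = 15/7.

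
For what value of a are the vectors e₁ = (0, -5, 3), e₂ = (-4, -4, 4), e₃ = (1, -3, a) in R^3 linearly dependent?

a = 7/5

The vectors are dependent exactly when the determinant of the matrix with rows e₁, e₂, e₃ vanishes.
The determinant works out to 28 - 20*a.
This vanishes exactly when a = 7/5.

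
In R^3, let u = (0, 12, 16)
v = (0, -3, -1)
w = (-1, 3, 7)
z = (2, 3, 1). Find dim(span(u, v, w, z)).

Row-reduce the 4×3 matrix with these as rows.
Reduction leaves 3 leading entries, giving rank 3.
(With 4 elements in a 3-dimensional space the rank is at most 3.)

3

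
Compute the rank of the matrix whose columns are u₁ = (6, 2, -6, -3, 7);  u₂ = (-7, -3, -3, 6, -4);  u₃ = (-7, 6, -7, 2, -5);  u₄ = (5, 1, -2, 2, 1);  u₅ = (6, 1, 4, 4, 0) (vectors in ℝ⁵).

5

Form the matrix with u₁, u₂, u₃, u₄, u₅ as columns and reduce.
The echelon form has 5 nonzero rows, so the rank is 5.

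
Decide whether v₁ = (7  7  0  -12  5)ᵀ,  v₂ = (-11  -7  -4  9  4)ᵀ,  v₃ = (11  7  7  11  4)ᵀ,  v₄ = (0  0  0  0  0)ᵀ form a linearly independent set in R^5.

linearly dependent

One of the vectors is the zero vector, so the set is linearly dependent.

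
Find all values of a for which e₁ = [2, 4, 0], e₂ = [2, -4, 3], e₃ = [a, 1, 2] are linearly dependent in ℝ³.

Dependence holds iff the 3×3 matrix [e₁ e₂ e₃] is singular.
Cofactor expansion gives det = 12*a - 38.
Setting this to zero gives a = 19/6.

a = 19/6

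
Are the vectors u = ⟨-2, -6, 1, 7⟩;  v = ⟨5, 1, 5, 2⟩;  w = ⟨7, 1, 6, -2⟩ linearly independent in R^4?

Place the vectors as rows of a 3×4 matrix and reduce to echelon form.
The reduction yields 3 nonzero rows, so the rank is 3.
Since rank = 3 (the number of vectors), the set is linearly independent.

linearly independent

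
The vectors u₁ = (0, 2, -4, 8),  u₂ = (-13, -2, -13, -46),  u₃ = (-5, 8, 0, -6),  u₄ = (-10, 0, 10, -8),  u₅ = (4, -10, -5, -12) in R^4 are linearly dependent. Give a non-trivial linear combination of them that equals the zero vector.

2u₁ - u₂ + 3u₃ + u₄ + 3u₅ = 0

Solve the homogeneous system with u₁, u₂, u₃, u₄, u₅ as columns by row-reducing the coefficient matrix.
A generator of the null space is (2, -1, 3, 1, 3).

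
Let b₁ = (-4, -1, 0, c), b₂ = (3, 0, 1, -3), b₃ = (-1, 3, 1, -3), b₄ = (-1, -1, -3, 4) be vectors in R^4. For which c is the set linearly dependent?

Place the vectors as rows of a 4×4 matrix; dependence ⇔ determinant zero.
Cofactor expansion gives det = 20*c - 80.
Solving 20*c - 80 = 0 yields c = 4.

c = 4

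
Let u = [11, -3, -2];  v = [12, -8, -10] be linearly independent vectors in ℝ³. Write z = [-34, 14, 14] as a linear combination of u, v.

Solve the system with u, v as columns and z as the right-hand side.
Row-reducing the augmented matrix gives the unique coefficients (a₁, a₂) = (-2, -1).

z = -2u - v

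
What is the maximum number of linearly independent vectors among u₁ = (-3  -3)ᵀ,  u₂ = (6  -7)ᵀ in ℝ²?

Apply Gaussian elimination to the matrix whose rows are u₁, u₂.
There are 2 pivot columns, so rank = 2.

2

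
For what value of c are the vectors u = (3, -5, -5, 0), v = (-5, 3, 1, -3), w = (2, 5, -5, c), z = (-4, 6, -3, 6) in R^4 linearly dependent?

c = 57/4

The set is linearly dependent precisely when det[u; v; w; z] = 0.
Cofactor expansion gives det = 1995 - 140*c.
This vanishes exactly when c = 57/4.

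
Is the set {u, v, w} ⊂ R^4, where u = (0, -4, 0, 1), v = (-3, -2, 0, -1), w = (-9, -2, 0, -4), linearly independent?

Place the vectors as rows of a 3×4 matrix and reduce to echelon form.
The reduction yields 2 nonzero rows, so the rank is 2.
Since rank 2 < 3, the set is linearly dependent.

linearly dependent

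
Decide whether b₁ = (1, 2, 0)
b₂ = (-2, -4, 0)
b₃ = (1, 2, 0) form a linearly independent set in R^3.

linearly dependent

Two of the vectors are equal, giving an immediate dependence.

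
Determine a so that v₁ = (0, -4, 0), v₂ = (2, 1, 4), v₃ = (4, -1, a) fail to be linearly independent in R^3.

a = 8

The set is linearly dependent precisely when det[v₁; v₂; v₃] = 0.
The determinant works out to 8*a - 64.
Solving 8*a - 64 = 0 yields a = 8.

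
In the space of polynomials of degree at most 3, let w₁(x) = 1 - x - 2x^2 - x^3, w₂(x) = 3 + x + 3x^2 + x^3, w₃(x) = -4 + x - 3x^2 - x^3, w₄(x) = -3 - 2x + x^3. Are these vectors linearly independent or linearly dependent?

linearly independent

Write each element as a coordinate vector in ℝ⁴ using {1, x, …, x^3}.
Form the 4×4 matrix with these as columns; its determinant is -9.
A nonzero determinant means the columns are linearly independent.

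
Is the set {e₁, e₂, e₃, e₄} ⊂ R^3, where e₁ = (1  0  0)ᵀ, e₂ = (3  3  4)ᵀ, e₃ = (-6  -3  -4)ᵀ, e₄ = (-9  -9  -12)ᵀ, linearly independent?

There are 4 vectors in a 3-dimensional space, so they cannot be linearly independent.

linearly dependent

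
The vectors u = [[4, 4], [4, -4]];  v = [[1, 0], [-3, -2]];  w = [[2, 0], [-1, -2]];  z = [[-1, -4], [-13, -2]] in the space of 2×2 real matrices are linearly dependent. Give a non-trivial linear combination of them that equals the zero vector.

Take coordinates with respect to {E₁₁, E₁₂, E₂₁, E₂₂}.
Write the vectors as columns of a matrix and find a nonzero vector in its null space.
A generator of the null space is (1, -3, 0, 1).

u - 3v + z = 0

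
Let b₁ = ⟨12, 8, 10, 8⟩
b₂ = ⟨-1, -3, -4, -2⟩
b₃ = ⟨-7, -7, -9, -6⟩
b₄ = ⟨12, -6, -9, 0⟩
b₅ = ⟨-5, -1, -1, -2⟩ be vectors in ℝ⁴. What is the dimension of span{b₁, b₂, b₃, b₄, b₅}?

Row-reduce the 5×4 matrix with these as rows.
The echelon form has 2 nonzero rows, so the rank is 2.
(With 5 elements in a 4-dimensional space the rank is at most 4.)

dim = 2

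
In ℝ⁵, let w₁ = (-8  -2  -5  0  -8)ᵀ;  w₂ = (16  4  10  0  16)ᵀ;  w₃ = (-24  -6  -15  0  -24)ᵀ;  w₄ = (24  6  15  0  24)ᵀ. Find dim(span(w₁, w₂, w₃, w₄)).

Form the matrix with w₁, w₂, w₃, w₄ as columns and reduce.
There is 1 pivot column, so rank = 1.

1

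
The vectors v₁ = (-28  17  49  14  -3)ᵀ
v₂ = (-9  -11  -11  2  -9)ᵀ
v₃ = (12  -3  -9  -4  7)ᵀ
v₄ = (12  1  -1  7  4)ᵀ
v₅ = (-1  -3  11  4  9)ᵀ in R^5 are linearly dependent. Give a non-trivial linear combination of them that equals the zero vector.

Row-reduce the matrix with v₁, v₂, v₃, v₄, v₅ as columns; the null space gives the coefficients.
The free variable yields coefficients (1, 1, 3, 0, -1) (any nonzero multiple also works).

v₁ + v₂ + 3v₃ - v₅ = 0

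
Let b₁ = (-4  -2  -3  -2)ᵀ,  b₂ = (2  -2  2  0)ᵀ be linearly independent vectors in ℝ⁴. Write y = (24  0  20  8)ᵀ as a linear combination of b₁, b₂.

y = -4b₁ + 4b₂

Since b₁, b₂ are independent, the coefficients expressing y are uniquely determined by a linear system.
Row-reducing the augmented matrix gives the unique coefficients (a₁, a₂) = (-4, 4).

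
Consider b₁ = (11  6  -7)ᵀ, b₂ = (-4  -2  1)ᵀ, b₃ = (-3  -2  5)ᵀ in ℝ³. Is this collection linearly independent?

Form the 3×3 matrix with these as columns; its determinant is 0.
A zero determinant means the columns are linearly dependent.

linearly dependent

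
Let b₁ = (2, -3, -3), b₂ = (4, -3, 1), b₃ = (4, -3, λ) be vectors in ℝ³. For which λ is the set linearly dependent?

The vectors are dependent exactly when the determinant of the matrix with rows b₁, b₂, b₃ vanishes.
Cofactor expansion gives det = 6*λ - 6.
This vanishes exactly when λ = 1.

λ = 1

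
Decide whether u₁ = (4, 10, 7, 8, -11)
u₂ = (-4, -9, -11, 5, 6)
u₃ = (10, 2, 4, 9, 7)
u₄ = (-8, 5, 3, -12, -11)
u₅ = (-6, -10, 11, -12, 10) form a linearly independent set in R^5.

linearly independent

Row-reduce the matrix whose columns are u₁, u₂, u₃, u₄, u₅.
The reduction yields 5 nonzero rows, so the rank is 5.
Since rank = 5 (the number of vectors), the set is linearly independent.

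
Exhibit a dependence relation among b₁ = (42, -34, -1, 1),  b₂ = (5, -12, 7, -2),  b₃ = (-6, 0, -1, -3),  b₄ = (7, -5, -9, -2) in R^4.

Solve the homogeneous system with b₁, b₂, b₃, b₄ as columns by row-reducing the coefficient matrix.
One solution (up to scaling) is (1, -2, 3, -2).

b₁ - 2b₂ + 3b₃ - 2b₄ = 0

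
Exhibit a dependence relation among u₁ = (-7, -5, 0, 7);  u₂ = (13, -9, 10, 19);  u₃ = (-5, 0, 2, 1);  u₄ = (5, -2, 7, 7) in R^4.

u₁ - u₂ - 2u₃ + 2u₄ = 0

Row-reduce the matrix with u₁, u₂, u₃, u₄ as columns; the null space gives the coefficients.
The free variable yields coefficients (1, -1, -2, 2) (any nonzero multiple also works).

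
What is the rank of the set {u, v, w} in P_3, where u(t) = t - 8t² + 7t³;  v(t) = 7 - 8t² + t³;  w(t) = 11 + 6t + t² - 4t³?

Represent each element by its coordinate vector in ℝ⁴.
Form the matrix with u, v, w as columns and reduce.
The echelon form has 3 nonzero rows, so the rank is 3.

3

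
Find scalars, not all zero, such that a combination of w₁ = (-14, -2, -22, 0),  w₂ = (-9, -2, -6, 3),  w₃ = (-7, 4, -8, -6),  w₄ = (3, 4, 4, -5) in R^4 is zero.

Set up α₁w₁ + … + α₄w₄ = 0 and solve the homogeneous system.
One solution (up to scaling) is (1, 1, -2, 3).

w₁ + w₂ - 2w₃ + 3w₄ = 0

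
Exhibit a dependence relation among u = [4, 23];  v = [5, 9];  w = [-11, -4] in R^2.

u - 3v - w = 0

Solve the homogeneous system with u, v, w as columns by row-reducing the coefficient matrix.
A generator of the null space is (1, -3, -1).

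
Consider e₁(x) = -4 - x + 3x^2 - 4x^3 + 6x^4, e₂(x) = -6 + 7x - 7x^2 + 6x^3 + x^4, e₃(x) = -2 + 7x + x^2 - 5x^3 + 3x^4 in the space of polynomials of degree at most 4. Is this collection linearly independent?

Take coordinates with respect to the standard basis {1, x, …, x^4}.
Row-reduce the matrix whose columns are e₁, e₂, e₃.
The reduction yields 3 nonzero rows, so the rank is 3.
Since rank = 3 (the number of vectors), the set is linearly independent.

linearly independent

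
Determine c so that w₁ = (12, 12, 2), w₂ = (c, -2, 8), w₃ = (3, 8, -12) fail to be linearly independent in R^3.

Dependence holds iff the 3×3 matrix [w₁ w₂ w₃] is singular.
The determinant works out to 160*c - 180.
This vanishes exactly when c = 9/8.

c = 9/8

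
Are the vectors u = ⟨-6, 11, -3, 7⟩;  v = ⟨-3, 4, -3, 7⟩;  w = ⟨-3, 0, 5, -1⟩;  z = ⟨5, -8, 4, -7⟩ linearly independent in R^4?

The matrix [u|v|w|z] has determinant 220.
A nonzero determinant means the columns are linearly independent.

linearly independent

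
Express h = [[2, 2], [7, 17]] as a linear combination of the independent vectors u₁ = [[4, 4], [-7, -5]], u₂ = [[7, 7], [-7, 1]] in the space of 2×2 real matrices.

Identify each element with its coordinate vector in ℝ⁴ via {E₁₁, E₁₂, E₂₁, E₂₂}.
Solve the system with u₁, u₂ as columns and h as the right-hand side.
Back-substitution yields (c₁, c₂) = (-3, 2).

h = -3u₁ + 2u₂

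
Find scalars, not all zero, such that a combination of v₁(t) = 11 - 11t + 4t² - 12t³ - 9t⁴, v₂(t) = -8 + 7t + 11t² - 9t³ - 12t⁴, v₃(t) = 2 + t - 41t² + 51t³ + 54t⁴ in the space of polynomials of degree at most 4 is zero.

2v₁ + 3v₂ + v₃ = 0

Pass to coordinate vectors relative to the basis {1, t, …, t⁴}.
Row-reduce the matrix with v₁, v₂, v₃ as columns; the null space gives the coefficients.
One solution (up to scaling) is (2, 3, 1).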